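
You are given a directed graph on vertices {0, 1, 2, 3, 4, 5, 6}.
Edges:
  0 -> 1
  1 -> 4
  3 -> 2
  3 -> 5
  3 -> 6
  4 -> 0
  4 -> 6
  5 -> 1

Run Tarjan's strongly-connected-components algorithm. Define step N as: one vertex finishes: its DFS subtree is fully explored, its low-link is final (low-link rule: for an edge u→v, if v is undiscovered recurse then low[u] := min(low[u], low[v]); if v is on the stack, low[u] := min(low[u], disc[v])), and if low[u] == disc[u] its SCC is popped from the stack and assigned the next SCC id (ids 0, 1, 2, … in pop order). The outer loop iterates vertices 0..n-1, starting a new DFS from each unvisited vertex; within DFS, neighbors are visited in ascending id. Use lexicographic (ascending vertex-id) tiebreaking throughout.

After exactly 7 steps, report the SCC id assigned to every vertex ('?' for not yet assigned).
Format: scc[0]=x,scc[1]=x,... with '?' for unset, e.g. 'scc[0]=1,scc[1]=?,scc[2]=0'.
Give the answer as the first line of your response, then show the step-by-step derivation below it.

scc[0]=1,scc[1]=1,scc[2]=2,scc[3]=4,scc[4]=1,scc[5]=3,scc[6]=0

step 1: low=(low[0]=0,low[1]=1,low[2]=?,low[3]=?,low[4]=0,low[5]=?,low[6]=3); scc=(scc[0]=?,scc[1]=?,scc[2]=?,scc[3]=?,scc[4]=?,scc[5]=?,scc[6]=0)
step 2: low=(low[0]=0,low[1]=1,low[2]=?,low[3]=?,low[4]=0,low[5]=?,low[6]=3); scc=(scc[0]=?,scc[1]=?,scc[2]=?,scc[3]=?,scc[4]=?,scc[5]=?,scc[6]=0)
step 3: low=(low[0]=0,low[1]=0,low[2]=?,low[3]=?,low[4]=0,low[5]=?,low[6]=3); scc=(scc[0]=?,scc[1]=?,scc[2]=?,scc[3]=?,scc[4]=?,scc[5]=?,scc[6]=0)
step 4: low=(low[0]=0,low[1]=0,low[2]=?,low[3]=?,low[4]=0,low[5]=?,low[6]=3); scc=(scc[0]=1,scc[1]=1,scc[2]=?,scc[3]=?,scc[4]=1,scc[5]=?,scc[6]=0)
step 5: low=(low[0]=0,low[1]=0,low[2]=4,low[3]=?,low[4]=0,low[5]=?,low[6]=3); scc=(scc[0]=1,scc[1]=1,scc[2]=2,scc[3]=?,scc[4]=1,scc[5]=?,scc[6]=0)
step 6: low=(low[0]=0,low[1]=0,low[2]=4,low[3]=5,low[4]=0,low[5]=6,low[6]=3); scc=(scc[0]=1,scc[1]=1,scc[2]=2,scc[3]=?,scc[4]=1,scc[5]=3,scc[6]=0)
step 7: low=(low[0]=0,low[1]=0,low[2]=4,low[3]=5,low[4]=0,low[5]=6,low[6]=3); scc=(scc[0]=1,scc[1]=1,scc[2]=2,scc[3]=4,scc[4]=1,scc[5]=3,scc[6]=0)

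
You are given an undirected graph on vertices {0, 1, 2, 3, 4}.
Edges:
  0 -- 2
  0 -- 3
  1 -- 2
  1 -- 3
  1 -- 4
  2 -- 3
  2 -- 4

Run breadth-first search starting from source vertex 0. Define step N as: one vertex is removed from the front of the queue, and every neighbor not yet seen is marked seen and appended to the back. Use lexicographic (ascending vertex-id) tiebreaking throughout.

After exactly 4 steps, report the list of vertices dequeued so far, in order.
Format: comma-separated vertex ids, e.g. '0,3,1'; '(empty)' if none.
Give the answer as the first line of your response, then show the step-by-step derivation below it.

0,2,3,1

step 1: dequeue 0; queue=[2,3]; order=0
step 2: dequeue 2; queue=[3,1,4]; order=0,2
step 3: dequeue 3; queue=[1,4]; order=0,2,3
step 4: dequeue 1; queue=[4]; order=0,2,3,1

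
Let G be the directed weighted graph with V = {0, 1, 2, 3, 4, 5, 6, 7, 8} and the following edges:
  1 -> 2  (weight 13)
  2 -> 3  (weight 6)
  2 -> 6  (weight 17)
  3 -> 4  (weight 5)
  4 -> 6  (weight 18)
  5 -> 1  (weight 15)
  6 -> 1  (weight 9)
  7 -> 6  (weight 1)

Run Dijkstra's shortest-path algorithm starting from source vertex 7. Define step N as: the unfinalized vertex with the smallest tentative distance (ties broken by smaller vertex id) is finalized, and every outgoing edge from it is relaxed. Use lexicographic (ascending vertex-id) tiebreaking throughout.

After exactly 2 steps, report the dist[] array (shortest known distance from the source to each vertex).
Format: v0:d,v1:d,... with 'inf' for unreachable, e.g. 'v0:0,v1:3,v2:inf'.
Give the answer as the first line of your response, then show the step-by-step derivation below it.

v0:inf,v1:10,v2:inf,v3:inf,v4:inf,v5:inf,v6:1,v7:0,v8:inf

step 1: dist = v0:inf,v1:inf,v2:inf,v3:inf,v4:inf,v5:inf,v6:1,v7:0,v8:inf
step 2: dist = v0:inf,v1:10,v2:inf,v3:inf,v4:inf,v5:inf,v6:1,v7:0,v8:inf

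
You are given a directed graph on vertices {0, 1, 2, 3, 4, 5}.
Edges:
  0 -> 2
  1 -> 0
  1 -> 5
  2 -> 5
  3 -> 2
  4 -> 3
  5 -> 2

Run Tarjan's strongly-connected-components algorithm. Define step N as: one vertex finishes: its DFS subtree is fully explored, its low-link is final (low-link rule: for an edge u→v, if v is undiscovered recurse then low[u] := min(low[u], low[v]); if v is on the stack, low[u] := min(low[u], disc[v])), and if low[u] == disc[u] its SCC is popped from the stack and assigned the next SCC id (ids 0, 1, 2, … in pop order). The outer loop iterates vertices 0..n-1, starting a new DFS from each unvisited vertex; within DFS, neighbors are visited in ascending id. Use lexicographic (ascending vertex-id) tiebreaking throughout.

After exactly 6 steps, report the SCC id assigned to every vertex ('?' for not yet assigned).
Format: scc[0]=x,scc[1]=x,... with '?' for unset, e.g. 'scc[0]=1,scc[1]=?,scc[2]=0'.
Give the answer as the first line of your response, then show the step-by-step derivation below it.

scc[0]=1,scc[1]=2,scc[2]=0,scc[3]=3,scc[4]=4,scc[5]=0

step 1: low=(low[0]=0,low[1]=?,low[2]=1,low[3]=?,low[4]=?,low[5]=1); scc=(scc[0]=?,scc[1]=?,scc[2]=?,scc[3]=?,scc[4]=?,scc[5]=?)
step 2: low=(low[0]=0,low[1]=?,low[2]=1,low[3]=?,low[4]=?,low[5]=1); scc=(scc[0]=?,scc[1]=?,scc[2]=0,scc[3]=?,scc[4]=?,scc[5]=0)
step 3: low=(low[0]=0,low[1]=?,low[2]=1,low[3]=?,low[4]=?,low[5]=1); scc=(scc[0]=1,scc[1]=?,scc[2]=0,scc[3]=?,scc[4]=?,scc[5]=0)
step 4: low=(low[0]=0,low[1]=3,low[2]=1,low[3]=?,low[4]=?,low[5]=1); scc=(scc[0]=1,scc[1]=2,scc[2]=0,scc[3]=?,scc[4]=?,scc[5]=0)
step 5: low=(low[0]=0,low[1]=3,low[2]=1,low[3]=4,low[4]=?,low[5]=1); scc=(scc[0]=1,scc[1]=2,scc[2]=0,scc[3]=3,scc[4]=?,scc[5]=0)
step 6: low=(low[0]=0,low[1]=3,low[2]=1,low[3]=4,low[4]=5,low[5]=1); scc=(scc[0]=1,scc[1]=2,scc[2]=0,scc[3]=3,scc[4]=4,scc[5]=0)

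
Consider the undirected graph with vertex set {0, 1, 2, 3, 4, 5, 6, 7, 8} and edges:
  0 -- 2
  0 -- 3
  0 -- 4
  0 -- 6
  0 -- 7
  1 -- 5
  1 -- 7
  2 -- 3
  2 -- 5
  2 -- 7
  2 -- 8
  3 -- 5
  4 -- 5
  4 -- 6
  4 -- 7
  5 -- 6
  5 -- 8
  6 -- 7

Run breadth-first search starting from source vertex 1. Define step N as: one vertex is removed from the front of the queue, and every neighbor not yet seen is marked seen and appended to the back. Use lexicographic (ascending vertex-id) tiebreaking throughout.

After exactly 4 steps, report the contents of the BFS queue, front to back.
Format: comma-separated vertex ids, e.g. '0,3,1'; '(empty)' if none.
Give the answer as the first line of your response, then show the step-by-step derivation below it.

3,4,6,8,0

step 1: dequeue 1; queue=[5,7]; order=1
step 2: dequeue 5; queue=[7,2,3,4,6,8]; order=1,5
step 3: dequeue 7; queue=[2,3,4,6,8,0]; order=1,5,7
step 4: dequeue 2; queue=[3,4,6,8,0]; order=1,5,7,2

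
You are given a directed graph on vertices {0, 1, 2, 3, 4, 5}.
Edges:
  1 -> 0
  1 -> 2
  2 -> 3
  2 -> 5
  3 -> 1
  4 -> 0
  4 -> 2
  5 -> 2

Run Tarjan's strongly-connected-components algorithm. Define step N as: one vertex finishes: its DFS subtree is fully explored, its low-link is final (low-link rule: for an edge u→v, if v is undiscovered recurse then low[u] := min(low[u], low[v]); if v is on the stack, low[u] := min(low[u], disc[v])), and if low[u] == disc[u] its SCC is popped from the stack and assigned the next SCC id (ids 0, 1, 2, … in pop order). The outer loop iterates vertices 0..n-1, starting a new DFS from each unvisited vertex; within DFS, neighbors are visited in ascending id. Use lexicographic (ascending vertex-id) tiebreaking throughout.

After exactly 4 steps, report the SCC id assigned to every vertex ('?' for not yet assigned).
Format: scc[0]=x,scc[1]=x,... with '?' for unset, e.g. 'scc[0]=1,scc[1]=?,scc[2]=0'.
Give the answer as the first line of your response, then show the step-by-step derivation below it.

scc[0]=0,scc[1]=?,scc[2]=?,scc[3]=?,scc[4]=?,scc[5]=?

step 1: low=(low[0]=0,low[1]=?,low[2]=?,low[3]=?,low[4]=?,low[5]=?); scc=(scc[0]=0,scc[1]=?,scc[2]=?,scc[3]=?,scc[4]=?,scc[5]=?)
step 2: low=(low[0]=0,low[1]=1,low[2]=2,low[3]=1,low[4]=?,low[5]=?); scc=(scc[0]=0,scc[1]=?,scc[2]=?,scc[3]=?,scc[4]=?,scc[5]=?)
step 3: low=(low[0]=0,low[1]=1,low[2]=1,low[3]=1,low[4]=?,low[5]=2); scc=(scc[0]=0,scc[1]=?,scc[2]=?,scc[3]=?,scc[4]=?,scc[5]=?)
step 4: low=(low[0]=0,low[1]=1,low[2]=1,low[3]=1,low[4]=?,low[5]=2); scc=(scc[0]=0,scc[1]=?,scc[2]=?,scc[3]=?,scc[4]=?,scc[5]=?)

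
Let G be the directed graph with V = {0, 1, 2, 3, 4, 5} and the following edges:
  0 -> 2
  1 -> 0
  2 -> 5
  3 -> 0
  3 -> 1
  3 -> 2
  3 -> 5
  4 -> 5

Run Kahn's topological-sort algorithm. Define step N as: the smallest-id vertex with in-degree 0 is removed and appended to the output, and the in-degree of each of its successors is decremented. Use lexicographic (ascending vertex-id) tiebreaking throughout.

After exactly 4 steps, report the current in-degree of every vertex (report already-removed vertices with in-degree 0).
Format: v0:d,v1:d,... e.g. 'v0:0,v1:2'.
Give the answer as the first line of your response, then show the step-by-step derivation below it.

v0:0,v1:0,v2:0,v3:0,v4:0,v5:1

step 1: output 3; order=[3]; indeg=(1,0,1,0,0,2)
step 2: output 1; order=[3,1]; indeg=(0,0,1,0,0,2)
step 3: output 0; order=[3,1,0]; indeg=(0,0,0,0,0,2)
step 4: output 2; order=[3,1,0,2]; indeg=(0,0,0,0,0,1)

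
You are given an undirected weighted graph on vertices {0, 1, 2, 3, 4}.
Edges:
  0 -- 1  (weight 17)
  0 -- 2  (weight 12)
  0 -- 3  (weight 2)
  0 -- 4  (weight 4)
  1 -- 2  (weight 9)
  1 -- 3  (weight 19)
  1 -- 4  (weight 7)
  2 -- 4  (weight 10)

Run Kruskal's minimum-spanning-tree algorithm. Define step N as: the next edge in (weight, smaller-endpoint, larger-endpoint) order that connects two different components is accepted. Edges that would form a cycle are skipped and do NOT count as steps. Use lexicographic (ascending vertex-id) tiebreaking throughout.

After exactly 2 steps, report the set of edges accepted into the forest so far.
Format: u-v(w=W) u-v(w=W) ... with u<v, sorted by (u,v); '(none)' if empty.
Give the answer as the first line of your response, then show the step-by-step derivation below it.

0-3(w=2) 0-4(w=4)

step 1: add edge 0-3 (w=2); MST = {0-3(w=2)}
step 2: add edge 0-4 (w=4); MST = {0-3(w=2) 0-4(w=4)}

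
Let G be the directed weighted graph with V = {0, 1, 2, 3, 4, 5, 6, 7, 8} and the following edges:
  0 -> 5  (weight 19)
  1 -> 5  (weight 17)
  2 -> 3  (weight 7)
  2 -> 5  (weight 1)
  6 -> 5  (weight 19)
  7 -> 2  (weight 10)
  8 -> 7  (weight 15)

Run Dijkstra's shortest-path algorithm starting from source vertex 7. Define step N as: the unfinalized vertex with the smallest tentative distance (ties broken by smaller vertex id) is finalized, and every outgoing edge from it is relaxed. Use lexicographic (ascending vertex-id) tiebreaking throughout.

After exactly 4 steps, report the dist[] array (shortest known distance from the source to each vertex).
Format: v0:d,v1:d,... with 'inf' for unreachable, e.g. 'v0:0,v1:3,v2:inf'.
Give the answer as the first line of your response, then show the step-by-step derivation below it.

v0:inf,v1:inf,v2:10,v3:17,v4:inf,v5:11,v6:inf,v7:0,v8:inf

step 1: dist = v0:inf,v1:inf,v2:10,v3:inf,v4:inf,v5:inf,v6:inf,v7:0,v8:inf
step 2: dist = v0:inf,v1:inf,v2:10,v3:17,v4:inf,v5:11,v6:inf,v7:0,v8:inf
step 3: dist = v0:inf,v1:inf,v2:10,v3:17,v4:inf,v5:11,v6:inf,v7:0,v8:inf
step 4: dist = v0:inf,v1:inf,v2:10,v3:17,v4:inf,v5:11,v6:inf,v7:0,v8:inf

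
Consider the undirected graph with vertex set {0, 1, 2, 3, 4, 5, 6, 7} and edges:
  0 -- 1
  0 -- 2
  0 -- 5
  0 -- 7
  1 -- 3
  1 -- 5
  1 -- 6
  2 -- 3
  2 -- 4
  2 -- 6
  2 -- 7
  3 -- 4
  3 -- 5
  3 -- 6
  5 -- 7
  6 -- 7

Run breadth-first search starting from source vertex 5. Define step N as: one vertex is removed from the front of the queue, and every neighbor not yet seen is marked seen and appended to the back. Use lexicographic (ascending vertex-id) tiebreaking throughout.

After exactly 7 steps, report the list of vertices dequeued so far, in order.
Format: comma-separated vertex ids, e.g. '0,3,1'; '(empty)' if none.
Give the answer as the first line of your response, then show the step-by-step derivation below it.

5,0,1,3,7,2,6

step 1: dequeue 5; queue=[0,1,3,7]; order=5
step 2: dequeue 0; queue=[1,3,7,2]; order=5,0
step 3: dequeue 1; queue=[3,7,2,6]; order=5,0,1
step 4: dequeue 3; queue=[7,2,6,4]; order=5,0,1,3
step 5: dequeue 7; queue=[2,6,4]; order=5,0,1,3,7
step 6: dequeue 2; queue=[6,4]; order=5,0,1,3,7,2
step 7: dequeue 6; queue=[4]; order=5,0,1,3,7,2,6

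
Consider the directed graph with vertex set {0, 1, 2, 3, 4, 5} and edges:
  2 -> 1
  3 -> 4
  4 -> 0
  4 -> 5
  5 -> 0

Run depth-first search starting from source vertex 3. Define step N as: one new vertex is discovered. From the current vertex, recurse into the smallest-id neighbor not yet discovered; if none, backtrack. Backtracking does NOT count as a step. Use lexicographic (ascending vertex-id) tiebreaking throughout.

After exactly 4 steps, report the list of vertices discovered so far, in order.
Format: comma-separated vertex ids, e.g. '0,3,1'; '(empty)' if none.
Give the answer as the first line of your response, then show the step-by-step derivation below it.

3,4,0,5

step 1: discover 3; path=3; order=3
step 2: discover 4; path=3>4; order=3,4
step 3: discover 0; path=3>4>0; order=3,4,0
step 4: discover 5; path=3>4>5; order=3,4,0,5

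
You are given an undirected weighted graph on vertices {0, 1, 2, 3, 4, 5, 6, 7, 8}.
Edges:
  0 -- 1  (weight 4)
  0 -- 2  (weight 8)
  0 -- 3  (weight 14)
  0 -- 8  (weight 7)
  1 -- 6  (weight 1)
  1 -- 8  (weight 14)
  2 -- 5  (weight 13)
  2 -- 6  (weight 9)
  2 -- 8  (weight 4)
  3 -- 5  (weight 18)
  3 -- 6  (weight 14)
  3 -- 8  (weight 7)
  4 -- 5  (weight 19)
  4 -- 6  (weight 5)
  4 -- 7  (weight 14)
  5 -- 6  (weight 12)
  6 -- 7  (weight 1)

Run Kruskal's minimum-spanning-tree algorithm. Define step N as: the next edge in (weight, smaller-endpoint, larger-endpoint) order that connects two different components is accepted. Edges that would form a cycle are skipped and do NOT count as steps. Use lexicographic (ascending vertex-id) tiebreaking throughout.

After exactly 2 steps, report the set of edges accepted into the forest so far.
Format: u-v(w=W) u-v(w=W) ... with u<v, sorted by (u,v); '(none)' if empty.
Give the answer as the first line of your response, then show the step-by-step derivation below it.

1-6(w=1) 6-7(w=1)

step 1: add edge 1-6 (w=1); MST = {1-6(w=1)}
step 2: add edge 6-7 (w=1); MST = {1-6(w=1) 6-7(w=1)}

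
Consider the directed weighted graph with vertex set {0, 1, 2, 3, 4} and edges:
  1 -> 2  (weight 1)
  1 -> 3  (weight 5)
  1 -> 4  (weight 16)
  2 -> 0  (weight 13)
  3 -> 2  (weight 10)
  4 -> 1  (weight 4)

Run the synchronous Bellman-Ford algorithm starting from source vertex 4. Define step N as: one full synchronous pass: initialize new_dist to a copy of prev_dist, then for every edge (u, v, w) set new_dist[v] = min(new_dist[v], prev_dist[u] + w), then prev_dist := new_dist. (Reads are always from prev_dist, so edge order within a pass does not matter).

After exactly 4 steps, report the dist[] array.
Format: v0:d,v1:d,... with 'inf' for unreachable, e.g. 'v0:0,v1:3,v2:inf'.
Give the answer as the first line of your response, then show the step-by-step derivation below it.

v0:18,v1:4,v2:5,v3:9,v4:0

step 1: dist = v0:inf,v1:4,v2:inf,v3:inf,v4:0
step 2: dist = v0:inf,v1:4,v2:5,v3:9,v4:0
step 3: dist = v0:18,v1:4,v2:5,v3:9,v4:0
step 4: dist = v0:18,v1:4,v2:5,v3:9,v4:0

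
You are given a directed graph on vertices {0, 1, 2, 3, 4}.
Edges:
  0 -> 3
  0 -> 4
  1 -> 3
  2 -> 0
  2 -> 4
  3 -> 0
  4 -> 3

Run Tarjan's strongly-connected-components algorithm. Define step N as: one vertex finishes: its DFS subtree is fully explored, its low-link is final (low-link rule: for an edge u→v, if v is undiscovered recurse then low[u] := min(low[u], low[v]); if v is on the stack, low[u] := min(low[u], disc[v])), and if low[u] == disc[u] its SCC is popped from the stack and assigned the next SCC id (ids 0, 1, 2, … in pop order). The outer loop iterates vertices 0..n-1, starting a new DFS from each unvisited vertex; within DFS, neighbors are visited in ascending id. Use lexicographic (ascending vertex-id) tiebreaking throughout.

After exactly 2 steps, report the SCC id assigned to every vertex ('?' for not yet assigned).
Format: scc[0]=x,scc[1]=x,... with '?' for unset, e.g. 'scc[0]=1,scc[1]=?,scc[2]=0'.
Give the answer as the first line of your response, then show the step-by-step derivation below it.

scc[0]=?,scc[1]=?,scc[2]=?,scc[3]=?,scc[4]=?

step 1: low=(low[0]=0,low[1]=?,low[2]=?,low[3]=0,low[4]=?); scc=(scc[0]=?,scc[1]=?,scc[2]=?,scc[3]=?,scc[4]=?)
step 2: low=(low[0]=0,low[1]=?,low[2]=?,low[3]=0,low[4]=1); scc=(scc[0]=?,scc[1]=?,scc[2]=?,scc[3]=?,scc[4]=?)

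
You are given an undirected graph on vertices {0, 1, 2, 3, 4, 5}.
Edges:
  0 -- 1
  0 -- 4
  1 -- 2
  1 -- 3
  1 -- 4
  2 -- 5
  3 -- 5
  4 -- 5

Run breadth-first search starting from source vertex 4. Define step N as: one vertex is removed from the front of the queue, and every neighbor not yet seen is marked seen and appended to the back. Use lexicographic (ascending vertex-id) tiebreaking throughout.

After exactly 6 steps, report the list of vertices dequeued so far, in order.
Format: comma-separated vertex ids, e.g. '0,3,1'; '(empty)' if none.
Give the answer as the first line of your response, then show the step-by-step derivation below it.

4,0,1,5,2,3

step 1: dequeue 4; queue=[0,1,5]; order=4
step 2: dequeue 0; queue=[1,5]; order=4,0
step 3: dequeue 1; queue=[5,2,3]; order=4,0,1
step 4: dequeue 5; queue=[2,3]; order=4,0,1,5
step 5: dequeue 2; queue=[3]; order=4,0,1,5,2
step 6: dequeue 3; queue=[(empty)]; order=4,0,1,5,2,3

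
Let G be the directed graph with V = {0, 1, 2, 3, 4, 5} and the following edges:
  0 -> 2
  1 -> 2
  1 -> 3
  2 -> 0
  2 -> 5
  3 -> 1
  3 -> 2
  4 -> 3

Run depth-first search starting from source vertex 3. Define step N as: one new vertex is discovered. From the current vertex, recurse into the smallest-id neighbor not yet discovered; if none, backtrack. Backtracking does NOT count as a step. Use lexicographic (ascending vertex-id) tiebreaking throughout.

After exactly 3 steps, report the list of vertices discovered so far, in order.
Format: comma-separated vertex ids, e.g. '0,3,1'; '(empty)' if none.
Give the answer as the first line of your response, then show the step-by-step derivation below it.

3,1,2

step 1: discover 3; path=3; order=3
step 2: discover 1; path=3>1; order=3,1
step 3: discover 2; path=3>1>2; order=3,1,2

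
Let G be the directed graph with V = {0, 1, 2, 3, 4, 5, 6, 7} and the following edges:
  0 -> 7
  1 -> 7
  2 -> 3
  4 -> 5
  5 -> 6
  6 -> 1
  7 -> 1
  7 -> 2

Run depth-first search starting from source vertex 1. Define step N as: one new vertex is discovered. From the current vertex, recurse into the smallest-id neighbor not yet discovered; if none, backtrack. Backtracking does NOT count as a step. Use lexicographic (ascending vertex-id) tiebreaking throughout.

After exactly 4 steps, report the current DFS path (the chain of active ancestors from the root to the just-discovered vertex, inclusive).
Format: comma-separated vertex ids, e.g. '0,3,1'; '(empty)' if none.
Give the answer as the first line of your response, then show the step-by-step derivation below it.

1,7,2,3

step 1: discover 1; path=1; order=1
step 2: discover 7; path=1>7; order=1,7
step 3: discover 2; path=1>7>2; order=1,7,2
step 4: discover 3; path=1>7>2>3; order=1,7,2,3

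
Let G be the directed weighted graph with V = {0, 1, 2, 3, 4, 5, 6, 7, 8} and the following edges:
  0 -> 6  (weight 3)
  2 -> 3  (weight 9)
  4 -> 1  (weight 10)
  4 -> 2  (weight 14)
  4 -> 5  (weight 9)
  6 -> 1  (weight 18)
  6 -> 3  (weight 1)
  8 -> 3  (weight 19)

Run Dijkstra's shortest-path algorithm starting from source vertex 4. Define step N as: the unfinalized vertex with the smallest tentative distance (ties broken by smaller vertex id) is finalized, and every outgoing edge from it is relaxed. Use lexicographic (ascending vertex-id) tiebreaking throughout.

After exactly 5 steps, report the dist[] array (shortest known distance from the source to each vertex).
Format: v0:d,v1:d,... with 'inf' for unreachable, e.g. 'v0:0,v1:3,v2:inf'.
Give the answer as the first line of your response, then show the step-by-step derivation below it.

v0:inf,v1:10,v2:14,v3:23,v4:0,v5:9,v6:inf,v7:inf,v8:inf

step 1: dist = v0:inf,v1:10,v2:14,v3:inf,v4:0,v5:9,v6:inf,v7:inf,v8:inf
step 2: dist = v0:inf,v1:10,v2:14,v3:inf,v4:0,v5:9,v6:inf,v7:inf,v8:inf
step 3: dist = v0:inf,v1:10,v2:14,v3:inf,v4:0,v5:9,v6:inf,v7:inf,v8:inf
step 4: dist = v0:inf,v1:10,v2:14,v3:23,v4:0,v5:9,v6:inf,v7:inf,v8:inf
step 5: dist = v0:inf,v1:10,v2:14,v3:23,v4:0,v5:9,v6:inf,v7:inf,v8:inf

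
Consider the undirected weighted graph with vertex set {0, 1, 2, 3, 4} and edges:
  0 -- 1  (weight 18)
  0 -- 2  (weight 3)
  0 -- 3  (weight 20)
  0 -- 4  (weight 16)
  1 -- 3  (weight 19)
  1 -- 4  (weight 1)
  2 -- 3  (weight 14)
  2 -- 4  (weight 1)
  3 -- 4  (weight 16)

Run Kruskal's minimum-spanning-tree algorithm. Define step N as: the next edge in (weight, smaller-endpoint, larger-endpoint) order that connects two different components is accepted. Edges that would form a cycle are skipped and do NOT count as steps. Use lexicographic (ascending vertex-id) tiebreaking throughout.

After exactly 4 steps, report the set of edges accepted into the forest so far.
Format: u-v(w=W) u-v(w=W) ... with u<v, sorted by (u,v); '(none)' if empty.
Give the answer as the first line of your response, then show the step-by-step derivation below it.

0-2(w=3) 1-4(w=1) 2-3(w=14) 2-4(w=1)

step 1: add edge 1-4 (w=1); MST = {1-4(w=1)}
step 2: add edge 2-4 (w=1); MST = {1-4(w=1) 2-4(w=1)}
step 3: add edge 0-2 (w=3); MST = {0-2(w=3) 1-4(w=1) 2-4(w=1)}
step 4: add edge 2-3 (w=14); MST = {0-2(w=3) 1-4(w=1) 2-3(w=14) 2-4(w=1)}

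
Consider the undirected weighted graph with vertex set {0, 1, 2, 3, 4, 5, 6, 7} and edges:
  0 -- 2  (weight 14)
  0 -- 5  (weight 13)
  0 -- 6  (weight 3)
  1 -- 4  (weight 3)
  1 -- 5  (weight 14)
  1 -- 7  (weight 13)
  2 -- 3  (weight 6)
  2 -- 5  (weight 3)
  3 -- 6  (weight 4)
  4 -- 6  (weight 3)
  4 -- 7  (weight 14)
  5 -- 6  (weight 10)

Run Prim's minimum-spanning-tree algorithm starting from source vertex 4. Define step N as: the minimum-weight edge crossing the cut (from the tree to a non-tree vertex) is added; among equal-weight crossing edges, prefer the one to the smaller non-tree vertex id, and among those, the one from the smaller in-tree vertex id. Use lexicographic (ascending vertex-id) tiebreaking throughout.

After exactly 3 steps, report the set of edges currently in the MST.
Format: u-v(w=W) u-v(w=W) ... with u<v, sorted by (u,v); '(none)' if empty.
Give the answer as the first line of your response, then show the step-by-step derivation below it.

0-6(w=3) 1-4(w=3) 4-6(w=3)

step 1: add edge 1-4 (w=3); MST = {1-4(w=3)}
step 2: add edge 4-6 (w=3); MST = {1-4(w=3) 4-6(w=3)}
step 3: add edge 0-6 (w=3); MST = {0-6(w=3) 1-4(w=3) 4-6(w=3)}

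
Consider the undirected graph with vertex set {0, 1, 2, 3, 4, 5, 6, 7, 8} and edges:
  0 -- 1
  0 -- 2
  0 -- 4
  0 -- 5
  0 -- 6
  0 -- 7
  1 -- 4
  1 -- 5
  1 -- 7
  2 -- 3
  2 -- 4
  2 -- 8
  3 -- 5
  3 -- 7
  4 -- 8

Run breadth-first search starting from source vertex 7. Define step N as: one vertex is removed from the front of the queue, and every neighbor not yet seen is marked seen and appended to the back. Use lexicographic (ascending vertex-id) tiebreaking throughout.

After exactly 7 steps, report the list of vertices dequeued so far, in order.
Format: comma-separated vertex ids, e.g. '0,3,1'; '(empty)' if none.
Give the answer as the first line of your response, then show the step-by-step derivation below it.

7,0,1,3,2,4,5

step 1: dequeue 7; queue=[0,1,3]; order=7
step 2: dequeue 0; queue=[1,3,2,4,5,6]; order=7,0
step 3: dequeue 1; queue=[3,2,4,5,6]; order=7,0,1
step 4: dequeue 3; queue=[2,4,5,6]; order=7,0,1,3
step 5: dequeue 2; queue=[4,5,6,8]; order=7,0,1,3,2
step 6: dequeue 4; queue=[5,6,8]; order=7,0,1,3,2,4
step 7: dequeue 5; queue=[6,8]; order=7,0,1,3,2,4,5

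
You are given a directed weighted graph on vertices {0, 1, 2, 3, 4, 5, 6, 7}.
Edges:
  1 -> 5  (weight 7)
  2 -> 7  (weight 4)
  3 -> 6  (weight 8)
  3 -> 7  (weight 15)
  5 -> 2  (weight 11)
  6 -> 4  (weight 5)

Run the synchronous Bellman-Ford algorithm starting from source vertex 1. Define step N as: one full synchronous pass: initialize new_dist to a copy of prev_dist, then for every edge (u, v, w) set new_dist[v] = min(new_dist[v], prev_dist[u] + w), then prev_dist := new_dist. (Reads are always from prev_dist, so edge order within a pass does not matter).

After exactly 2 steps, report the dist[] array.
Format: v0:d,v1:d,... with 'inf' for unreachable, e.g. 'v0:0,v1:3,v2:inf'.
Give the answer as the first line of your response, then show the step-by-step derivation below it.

v0:inf,v1:0,v2:18,v3:inf,v4:inf,v5:7,v6:inf,v7:inf

step 1: dist = v0:inf,v1:0,v2:inf,v3:inf,v4:inf,v5:7,v6:inf,v7:inf
step 2: dist = v0:inf,v1:0,v2:18,v3:inf,v4:inf,v5:7,v6:inf,v7:inf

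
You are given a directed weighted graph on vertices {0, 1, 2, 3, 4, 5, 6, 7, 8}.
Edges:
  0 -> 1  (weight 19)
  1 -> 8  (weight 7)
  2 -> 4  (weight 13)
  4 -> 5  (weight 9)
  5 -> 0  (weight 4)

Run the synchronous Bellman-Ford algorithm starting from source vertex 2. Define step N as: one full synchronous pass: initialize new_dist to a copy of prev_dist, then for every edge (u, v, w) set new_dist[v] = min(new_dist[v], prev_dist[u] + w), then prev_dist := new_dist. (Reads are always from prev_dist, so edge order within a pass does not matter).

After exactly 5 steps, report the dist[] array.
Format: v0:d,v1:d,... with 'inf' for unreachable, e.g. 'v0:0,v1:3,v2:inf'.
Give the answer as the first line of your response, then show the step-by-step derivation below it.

v0:26,v1:45,v2:0,v3:inf,v4:13,v5:22,v6:inf,v7:inf,v8:52

step 1: dist = v0:inf,v1:inf,v2:0,v3:inf,v4:13,v5:inf,v6:inf,v7:inf,v8:inf
step 2: dist = v0:inf,v1:inf,v2:0,v3:inf,v4:13,v5:22,v6:inf,v7:inf,v8:inf
step 3: dist = v0:26,v1:inf,v2:0,v3:inf,v4:13,v5:22,v6:inf,v7:inf,v8:inf
step 4: dist = v0:26,v1:45,v2:0,v3:inf,v4:13,v5:22,v6:inf,v7:inf,v8:inf
step 5: dist = v0:26,v1:45,v2:0,v3:inf,v4:13,v5:22,v6:inf,v7:inf,v8:52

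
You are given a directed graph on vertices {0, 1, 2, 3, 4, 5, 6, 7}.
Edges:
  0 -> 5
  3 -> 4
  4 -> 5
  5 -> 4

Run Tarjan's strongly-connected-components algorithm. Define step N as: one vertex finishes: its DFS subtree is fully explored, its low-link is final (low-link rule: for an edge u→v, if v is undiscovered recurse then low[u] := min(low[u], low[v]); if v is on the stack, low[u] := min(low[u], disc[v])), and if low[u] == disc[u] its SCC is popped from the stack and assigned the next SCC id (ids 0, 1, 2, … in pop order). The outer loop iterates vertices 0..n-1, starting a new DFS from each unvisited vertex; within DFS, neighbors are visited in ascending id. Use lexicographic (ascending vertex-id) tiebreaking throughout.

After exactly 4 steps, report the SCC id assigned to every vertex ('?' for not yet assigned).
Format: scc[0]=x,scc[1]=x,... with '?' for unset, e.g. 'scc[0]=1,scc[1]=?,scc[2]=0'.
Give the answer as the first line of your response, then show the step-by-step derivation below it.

scc[0]=1,scc[1]=2,scc[2]=?,scc[3]=?,scc[4]=0,scc[5]=0,scc[6]=?,scc[7]=?

step 1: low=(low[0]=0,low[1]=?,low[2]=?,low[3]=?,low[4]=1,low[5]=1,low[6]=?,low[7]=?); scc=(scc[0]=?,scc[1]=?,scc[2]=?,scc[3]=?,scc[4]=?,scc[5]=?,scc[6]=?,scc[7]=?)
step 2: low=(low[0]=0,low[1]=?,low[2]=?,low[3]=?,low[4]=1,low[5]=1,low[6]=?,low[7]=?); scc=(scc[0]=?,scc[1]=?,scc[2]=?,scc[3]=?,scc[4]=0,scc[5]=0,scc[6]=?,scc[7]=?)
step 3: low=(low[0]=0,low[1]=?,low[2]=?,low[3]=?,low[4]=1,low[5]=1,low[6]=?,low[7]=?); scc=(scc[0]=1,scc[1]=?,scc[2]=?,scc[3]=?,scc[4]=0,scc[5]=0,scc[6]=?,scc[7]=?)
step 4: low=(low[0]=0,low[1]=3,low[2]=?,low[3]=?,low[4]=1,low[5]=1,low[6]=?,low[7]=?); scc=(scc[0]=1,scc[1]=2,scc[2]=?,scc[3]=?,scc[4]=0,scc[5]=0,scc[6]=?,scc[7]=?)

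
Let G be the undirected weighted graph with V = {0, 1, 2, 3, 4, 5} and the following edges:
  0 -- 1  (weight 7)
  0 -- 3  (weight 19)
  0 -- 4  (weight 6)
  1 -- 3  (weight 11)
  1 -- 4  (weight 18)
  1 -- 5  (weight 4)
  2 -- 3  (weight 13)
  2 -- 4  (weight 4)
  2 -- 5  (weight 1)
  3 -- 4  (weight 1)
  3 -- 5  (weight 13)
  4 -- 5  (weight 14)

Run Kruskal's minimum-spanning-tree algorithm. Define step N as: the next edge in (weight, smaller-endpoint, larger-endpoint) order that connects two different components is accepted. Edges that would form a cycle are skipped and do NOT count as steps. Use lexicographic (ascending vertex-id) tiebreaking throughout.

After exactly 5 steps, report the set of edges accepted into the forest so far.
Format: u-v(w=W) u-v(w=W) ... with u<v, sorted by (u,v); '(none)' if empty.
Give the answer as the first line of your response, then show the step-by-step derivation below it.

0-4(w=6) 1-5(w=4) 2-4(w=4) 2-5(w=1) 3-4(w=1)

step 1: add edge 2-5 (w=1); MST = {2-5(w=1)}
step 2: add edge 3-4 (w=1); MST = {2-5(w=1) 3-4(w=1)}
step 3: add edge 1-5 (w=4); MST = {1-5(w=4) 2-5(w=1) 3-4(w=1)}
step 4: add edge 2-4 (w=4); MST = {1-5(w=4) 2-4(w=4) 2-5(w=1) 3-4(w=1)}
step 5: add edge 0-4 (w=6); MST = {0-4(w=6) 1-5(w=4) 2-4(w=4) 2-5(w=1) 3-4(w=1)}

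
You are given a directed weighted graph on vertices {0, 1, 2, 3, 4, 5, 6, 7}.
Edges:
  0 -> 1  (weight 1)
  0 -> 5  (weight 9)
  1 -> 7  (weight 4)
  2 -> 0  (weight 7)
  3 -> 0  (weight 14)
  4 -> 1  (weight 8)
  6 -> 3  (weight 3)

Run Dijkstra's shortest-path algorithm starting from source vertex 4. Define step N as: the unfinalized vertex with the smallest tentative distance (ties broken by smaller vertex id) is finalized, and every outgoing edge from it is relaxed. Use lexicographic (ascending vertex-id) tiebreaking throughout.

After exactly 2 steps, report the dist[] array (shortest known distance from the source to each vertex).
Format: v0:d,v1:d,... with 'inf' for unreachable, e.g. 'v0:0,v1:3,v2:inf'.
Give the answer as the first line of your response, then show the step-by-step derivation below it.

v0:inf,v1:8,v2:inf,v3:inf,v4:0,v5:inf,v6:inf,v7:12

step 1: dist = v0:inf,v1:8,v2:inf,v3:inf,v4:0,v5:inf,v6:inf,v7:inf
step 2: dist = v0:inf,v1:8,v2:inf,v3:inf,v4:0,v5:inf,v6:inf,v7:12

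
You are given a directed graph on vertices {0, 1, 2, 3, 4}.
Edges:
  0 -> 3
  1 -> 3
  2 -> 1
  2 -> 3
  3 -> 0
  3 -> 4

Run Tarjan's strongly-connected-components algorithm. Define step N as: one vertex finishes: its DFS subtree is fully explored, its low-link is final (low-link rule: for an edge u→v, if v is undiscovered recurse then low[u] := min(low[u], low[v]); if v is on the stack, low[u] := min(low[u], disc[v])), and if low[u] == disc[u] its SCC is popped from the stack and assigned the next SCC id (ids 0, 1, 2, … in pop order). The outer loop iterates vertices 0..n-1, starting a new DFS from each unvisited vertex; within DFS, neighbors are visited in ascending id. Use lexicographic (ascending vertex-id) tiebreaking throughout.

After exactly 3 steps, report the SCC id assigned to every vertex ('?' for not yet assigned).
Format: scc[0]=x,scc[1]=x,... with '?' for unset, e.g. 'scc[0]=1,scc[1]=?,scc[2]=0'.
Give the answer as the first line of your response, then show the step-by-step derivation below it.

scc[0]=1,scc[1]=?,scc[2]=?,scc[3]=1,scc[4]=0

step 1: low=(low[0]=0,low[1]=?,low[2]=?,low[3]=0,low[4]=2); scc=(scc[0]=?,scc[1]=?,scc[2]=?,scc[3]=?,scc[4]=0)
step 2: low=(low[0]=0,low[1]=?,low[2]=?,low[3]=0,low[4]=2); scc=(scc[0]=?,scc[1]=?,scc[2]=?,scc[3]=?,scc[4]=0)
step 3: low=(low[0]=0,low[1]=?,low[2]=?,low[3]=0,low[4]=2); scc=(scc[0]=1,scc[1]=?,scc[2]=?,scc[3]=1,scc[4]=0)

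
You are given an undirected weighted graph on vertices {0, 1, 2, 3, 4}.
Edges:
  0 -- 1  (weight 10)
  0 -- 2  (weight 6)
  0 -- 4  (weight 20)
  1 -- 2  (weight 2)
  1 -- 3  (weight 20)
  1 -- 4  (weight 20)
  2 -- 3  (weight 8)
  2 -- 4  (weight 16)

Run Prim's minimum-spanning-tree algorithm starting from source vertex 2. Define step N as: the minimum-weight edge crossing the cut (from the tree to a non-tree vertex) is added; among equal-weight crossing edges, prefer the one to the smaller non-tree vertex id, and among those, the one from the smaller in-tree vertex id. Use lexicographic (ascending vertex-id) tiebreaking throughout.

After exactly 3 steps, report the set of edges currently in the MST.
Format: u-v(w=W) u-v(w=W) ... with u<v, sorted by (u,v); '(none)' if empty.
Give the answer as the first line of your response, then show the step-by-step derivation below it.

0-2(w=6) 1-2(w=2) 2-3(w=8)

step 1: add edge 1-2 (w=2); MST = {1-2(w=2)}
step 2: add edge 0-2 (w=6); MST = {0-2(w=6) 1-2(w=2)}
step 3: add edge 2-3 (w=8); MST = {0-2(w=6) 1-2(w=2) 2-3(w=8)}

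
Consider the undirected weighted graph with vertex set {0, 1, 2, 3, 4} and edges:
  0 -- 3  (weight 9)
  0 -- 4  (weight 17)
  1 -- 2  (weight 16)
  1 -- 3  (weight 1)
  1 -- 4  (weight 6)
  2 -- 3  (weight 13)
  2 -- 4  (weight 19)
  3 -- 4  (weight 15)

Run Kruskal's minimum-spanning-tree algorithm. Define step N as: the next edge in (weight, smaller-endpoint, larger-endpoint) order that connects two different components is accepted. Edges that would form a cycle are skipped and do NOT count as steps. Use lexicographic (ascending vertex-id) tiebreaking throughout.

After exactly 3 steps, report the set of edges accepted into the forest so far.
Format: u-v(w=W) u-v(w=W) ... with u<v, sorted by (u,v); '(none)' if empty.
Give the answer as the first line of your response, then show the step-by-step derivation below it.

0-3(w=9) 1-3(w=1) 1-4(w=6)

step 1: add edge 1-3 (w=1); MST = {1-3(w=1)}
step 2: add edge 1-4 (w=6); MST = {1-3(w=1) 1-4(w=6)}
step 3: add edge 0-3 (w=9); MST = {0-3(w=9) 1-3(w=1) 1-4(w=6)}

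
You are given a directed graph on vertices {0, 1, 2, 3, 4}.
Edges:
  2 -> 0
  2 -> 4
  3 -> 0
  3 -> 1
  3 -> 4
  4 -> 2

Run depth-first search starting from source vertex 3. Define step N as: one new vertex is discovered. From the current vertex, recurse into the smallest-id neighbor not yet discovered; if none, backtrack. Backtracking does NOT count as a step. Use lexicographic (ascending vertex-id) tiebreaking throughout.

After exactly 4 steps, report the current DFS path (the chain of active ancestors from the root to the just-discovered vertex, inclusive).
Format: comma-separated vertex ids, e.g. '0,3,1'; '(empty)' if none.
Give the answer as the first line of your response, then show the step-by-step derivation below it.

3,4

step 1: discover 3; path=3; order=3
step 2: discover 0; path=3>0; order=3,0
step 3: discover 1; path=3>1; order=3,0,1
step 4: discover 4; path=3>4; order=3,0,1,4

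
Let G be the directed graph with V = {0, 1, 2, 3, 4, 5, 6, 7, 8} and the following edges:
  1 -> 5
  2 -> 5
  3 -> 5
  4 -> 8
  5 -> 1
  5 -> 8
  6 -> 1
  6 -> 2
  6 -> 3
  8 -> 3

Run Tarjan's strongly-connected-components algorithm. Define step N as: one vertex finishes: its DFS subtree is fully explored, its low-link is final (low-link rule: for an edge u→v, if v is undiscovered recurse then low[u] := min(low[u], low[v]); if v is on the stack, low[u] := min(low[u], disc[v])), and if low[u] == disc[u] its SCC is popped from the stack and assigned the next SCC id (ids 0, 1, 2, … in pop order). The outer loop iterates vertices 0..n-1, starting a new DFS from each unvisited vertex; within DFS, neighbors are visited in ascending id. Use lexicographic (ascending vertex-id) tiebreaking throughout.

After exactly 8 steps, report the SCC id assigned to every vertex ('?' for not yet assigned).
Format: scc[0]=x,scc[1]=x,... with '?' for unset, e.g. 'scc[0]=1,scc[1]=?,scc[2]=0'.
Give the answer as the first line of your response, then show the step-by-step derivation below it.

scc[0]=0,scc[1]=1,scc[2]=2,scc[3]=1,scc[4]=3,scc[5]=1,scc[6]=4,scc[7]=?,scc[8]=1

step 1: low=(low[0]=0,low[1]=?,low[2]=?,low[3]=?,low[4]=?,low[5]=?,low[6]=?,low[7]=?,low[8]=?); scc=(scc[0]=0,scc[1]=?,scc[2]=?,scc[3]=?,scc[4]=?,scc[5]=?,scc[6]=?,scc[7]=?,scc[8]=?)
step 2: low=(low[0]=0,low[1]=1,low[2]=?,low[3]=2,low[4]=?,low[5]=1,low[6]=?,low[7]=?,low[8]=3); scc=(scc[0]=0,scc[1]=?,scc[2]=?,scc[3]=?,scc[4]=?,scc[5]=?,scc[6]=?,scc[7]=?,scc[8]=?)
step 3: low=(low[0]=0,low[1]=1,low[2]=?,low[3]=2,low[4]=?,low[5]=1,low[6]=?,low[7]=?,low[8]=2); scc=(scc[0]=0,scc[1]=?,scc[2]=?,scc[3]=?,scc[4]=?,scc[5]=?,scc[6]=?,scc[7]=?,scc[8]=?)
step 4: low=(low[0]=0,low[1]=1,low[2]=?,low[3]=2,low[4]=?,low[5]=1,low[6]=?,low[7]=?,low[8]=2); scc=(scc[0]=0,scc[1]=?,scc[2]=?,scc[3]=?,scc[4]=?,scc[5]=?,scc[6]=?,scc[7]=?,scc[8]=?)
step 5: low=(low[0]=0,low[1]=1,low[2]=?,low[3]=2,low[4]=?,low[5]=1,low[6]=?,low[7]=?,low[8]=2); scc=(scc[0]=0,scc[1]=1,scc[2]=?,scc[3]=1,scc[4]=?,scc[5]=1,scc[6]=?,scc[7]=?,scc[8]=1)
step 6: low=(low[0]=0,low[1]=1,low[2]=5,low[3]=2,low[4]=?,low[5]=1,low[6]=?,low[7]=?,low[8]=2); scc=(scc[0]=0,scc[1]=1,scc[2]=2,scc[3]=1,scc[4]=?,scc[5]=1,scc[6]=?,scc[7]=?,scc[8]=1)
step 7: low=(low[0]=0,low[1]=1,low[2]=5,low[3]=2,low[4]=6,low[5]=1,low[6]=?,low[7]=?,low[8]=2); scc=(scc[0]=0,scc[1]=1,scc[2]=2,scc[3]=1,scc[4]=3,scc[5]=1,scc[6]=?,scc[7]=?,scc[8]=1)
step 8: low=(low[0]=0,low[1]=1,low[2]=5,low[3]=2,low[4]=6,low[5]=1,low[6]=7,low[7]=?,low[8]=2); scc=(scc[0]=0,scc[1]=1,scc[2]=2,scc[3]=1,scc[4]=3,scc[5]=1,scc[6]=4,scc[7]=?,scc[8]=1)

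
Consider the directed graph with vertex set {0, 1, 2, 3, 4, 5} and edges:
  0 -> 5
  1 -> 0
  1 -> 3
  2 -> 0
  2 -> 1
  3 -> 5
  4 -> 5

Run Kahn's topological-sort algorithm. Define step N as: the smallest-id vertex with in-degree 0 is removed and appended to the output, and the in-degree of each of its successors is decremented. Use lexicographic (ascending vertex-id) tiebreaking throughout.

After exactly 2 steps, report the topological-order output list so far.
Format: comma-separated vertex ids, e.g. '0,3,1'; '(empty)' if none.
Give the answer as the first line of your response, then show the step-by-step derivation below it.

2,1

step 1: output 2; order=[2]; indeg=(1,0,0,1,0,3)
step 2: output 1; order=[2,1]; indeg=(0,0,0,0,0,3)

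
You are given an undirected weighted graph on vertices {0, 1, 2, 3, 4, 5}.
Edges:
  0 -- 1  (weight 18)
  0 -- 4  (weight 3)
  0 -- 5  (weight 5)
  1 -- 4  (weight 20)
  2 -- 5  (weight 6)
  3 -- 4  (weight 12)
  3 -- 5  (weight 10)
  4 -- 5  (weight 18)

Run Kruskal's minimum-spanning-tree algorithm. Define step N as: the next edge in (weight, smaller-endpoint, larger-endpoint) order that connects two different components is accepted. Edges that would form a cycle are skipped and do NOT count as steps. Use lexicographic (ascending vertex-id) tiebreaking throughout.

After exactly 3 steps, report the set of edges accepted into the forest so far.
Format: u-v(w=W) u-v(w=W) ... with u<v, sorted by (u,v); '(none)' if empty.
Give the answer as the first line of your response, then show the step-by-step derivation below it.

0-4(w=3) 0-5(w=5) 2-5(w=6)

step 1: add edge 0-4 (w=3); MST = {0-4(w=3)}
step 2: add edge 0-5 (w=5); MST = {0-4(w=3) 0-5(w=5)}
step 3: add edge 2-5 (w=6); MST = {0-4(w=3) 0-5(w=5) 2-5(w=6)}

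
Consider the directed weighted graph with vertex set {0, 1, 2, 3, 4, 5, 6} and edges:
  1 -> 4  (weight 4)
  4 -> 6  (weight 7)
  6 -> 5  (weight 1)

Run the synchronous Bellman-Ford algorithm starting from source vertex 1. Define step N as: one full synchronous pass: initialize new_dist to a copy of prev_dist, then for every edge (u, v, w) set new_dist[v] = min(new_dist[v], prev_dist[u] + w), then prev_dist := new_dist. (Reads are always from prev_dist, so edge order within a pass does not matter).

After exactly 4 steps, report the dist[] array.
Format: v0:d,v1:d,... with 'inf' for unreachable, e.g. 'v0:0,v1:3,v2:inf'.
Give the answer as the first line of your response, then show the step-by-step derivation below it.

v0:inf,v1:0,v2:inf,v3:inf,v4:4,v5:12,v6:11

step 1: dist = v0:inf,v1:0,v2:inf,v3:inf,v4:4,v5:inf,v6:inf
step 2: dist = v0:inf,v1:0,v2:inf,v3:inf,v4:4,v5:inf,v6:11
step 3: dist = v0:inf,v1:0,v2:inf,v3:inf,v4:4,v5:12,v6:11
step 4: dist = v0:inf,v1:0,v2:inf,v3:inf,v4:4,v5:12,v6:11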